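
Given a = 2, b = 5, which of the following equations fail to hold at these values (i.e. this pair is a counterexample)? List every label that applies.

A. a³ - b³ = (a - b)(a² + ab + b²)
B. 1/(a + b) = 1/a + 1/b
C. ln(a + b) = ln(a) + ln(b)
B, C

Evaluating each claim at the given values:
A. LHS = -117, RHS = -117 → holds here (LHS = RHS)
B. LHS = 1/7, RHS = 7/10 → fails here (LHS ≠ RHS)
C. LHS = ln(7) ≈ 1.946, RHS = ln(2) + ln(5) ≈ 2.303 → fails here (LHS ≠ RHS)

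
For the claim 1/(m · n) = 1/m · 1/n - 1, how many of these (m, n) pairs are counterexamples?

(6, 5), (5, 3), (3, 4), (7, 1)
Testing each pair:
(6, 5): LHS = 1/30, RHS = -29/30 → counterexample
(5, 3): LHS = 1/15, RHS = -14/15 → counterexample
(3, 4): LHS = 1/12, RHS = -11/12 → counterexample
(7, 1): LHS = 1/7, RHS = -6/7 → counterexample

That makes 4 counterexamples.

Answer: 4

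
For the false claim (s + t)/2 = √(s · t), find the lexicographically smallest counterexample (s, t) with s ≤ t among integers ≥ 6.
(s, t) = (6, 7)

At (6, 6): both sides equal 6, so it holds there.

Substituting (6, 7) into the claim:
LHS = (6 + 7)/2 = 13/2
RHS = √(6 · 7) = √(42) ≈ 6.481

Since LHS ≠ RHS, this pair disproves the claim, and no lexicographically smaller pair (s ≤ t, integers ≥ 6) does.

For instance (9, 13) is also a counterexample (LHS = 11, RHS = 3·√(13) ≈ 10.82), but it's lexicographically larger.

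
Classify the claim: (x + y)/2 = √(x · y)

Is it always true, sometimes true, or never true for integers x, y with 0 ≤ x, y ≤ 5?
It holds at (x, y) = (1, 1) (both sides equal 1), but fails at (x, y) = (5, 3) (LHS = 4, RHS = √(15) ≈ 3.873).

Answer: Sometimes true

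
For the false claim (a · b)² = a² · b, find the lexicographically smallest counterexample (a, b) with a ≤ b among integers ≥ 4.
(a, b) = (4, 4)

Substituting (4, 4) into the claim:
LHS = (4 · 4)² = 256
RHS = 4² · 4 = 64

Since LHS ≠ RHS, this pair disproves the claim, and no lexicographically smaller pair (a ≤ b, integers ≥ 4) does.

For instance (8, 9) is also a counterexample (LHS = 5184, RHS = 576), but it's lexicographically larger.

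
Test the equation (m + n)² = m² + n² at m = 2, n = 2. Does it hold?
Fails

Substituting m = 2, n = 2:

LHS = (2 + 2)² = 16
RHS = 2² + 2² = 8

LHS ≠ RHS, so the equation does not hold at this point.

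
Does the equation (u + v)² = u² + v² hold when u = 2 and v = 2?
Substituting u = 2, v = 2:

LHS = (2 + 2)² = 16
RHS = 2² + 2² = 8

LHS ≠ RHS, so the equation does not hold at this point.

Answer: Fails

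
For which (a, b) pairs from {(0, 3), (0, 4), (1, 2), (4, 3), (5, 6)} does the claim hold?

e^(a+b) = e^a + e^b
Testing each pair:
(0, 3): LHS = e^3 ≈ 20.09, RHS = 1 + e^3 ≈ 21.09 → fails
(0, 4): LHS = e^4 ≈ 54.6, RHS = 1 + e^4 ≈ 55.6 → fails
(1, 2): LHS = e^3 ≈ 20.09, RHS = e + e^2 ≈ 10.11 → fails
(4, 3): LHS = e^7 ≈ 1097, RHS = e^3 + e^4 ≈ 74.68 → fails
(5, 6): LHS = e^11 ≈ 59874.1, RHS = e^5 + e^6 ≈ 551.8 → fails

No pair satisfies the claim.

Answer: None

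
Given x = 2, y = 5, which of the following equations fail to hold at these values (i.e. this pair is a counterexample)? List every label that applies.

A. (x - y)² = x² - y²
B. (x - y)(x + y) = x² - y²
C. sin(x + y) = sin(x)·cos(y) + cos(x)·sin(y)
A

Evaluating each claim at the given values:
A. LHS = 9, RHS = -21 → fails here (LHS ≠ RHS)
B. LHS = -21, RHS = -21 → holds here (LHS = RHS)
C. LHS = sin(7) ≈ 0.657, RHS = sin(2)·cos(5) + sin(5)·cos(2) ≈ 0.657 → holds here (LHS = RHS)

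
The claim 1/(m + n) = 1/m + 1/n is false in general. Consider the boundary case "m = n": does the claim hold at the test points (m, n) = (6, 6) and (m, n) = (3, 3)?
No, fails at both test points

At (6, 6): LHS = 1/12 ≠ RHS = 1/3
At (3, 3): LHS = 1/6 ≠ RHS = 2/3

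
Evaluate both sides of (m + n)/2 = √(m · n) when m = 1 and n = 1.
LHS = (1 + 1)/2 = 1
RHS = √(1 · 1) = 1

LHS = RHS: the two sides agree.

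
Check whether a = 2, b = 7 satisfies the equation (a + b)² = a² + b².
Fails

Substituting a = 2, b = 7:

LHS = (2 + 7)² = 81
RHS = 2² + 7² = 53

LHS ≠ RHS, so the equation does not hold at this point.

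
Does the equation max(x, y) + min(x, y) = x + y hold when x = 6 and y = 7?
Holds

Substituting x = 6, y = 7:

LHS = max(6, 7) + min(6, 7) = 13
RHS = 6 + 7 = 13

LHS = RHS, so the equation holds at this point.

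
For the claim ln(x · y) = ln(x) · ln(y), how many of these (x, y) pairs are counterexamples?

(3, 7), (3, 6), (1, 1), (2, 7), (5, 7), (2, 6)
Testing each pair:
(3, 7): LHS = ln(21) ≈ 3.045, RHS = ln(3)·ln(7) ≈ 2.138 → counterexample
(3, 6): LHS = ln(18) ≈ 2.89, RHS = ln(3)·ln(6) ≈ 1.968 → counterexample
(1, 1): LHS = 0, RHS = 0 → satisfies claim
(2, 7): LHS = ln(14) ≈ 2.639, RHS = ln(2)·ln(7) ≈ 1.349 → counterexample
(5, 7): LHS = ln(35) ≈ 3.555, RHS = ln(5)·ln(7) ≈ 3.132 → counterexample
(2, 6): LHS = ln(12) ≈ 2.485, RHS = ln(2)·ln(6) ≈ 1.242 → counterexample

That makes 5 counterexamples.

Answer: 5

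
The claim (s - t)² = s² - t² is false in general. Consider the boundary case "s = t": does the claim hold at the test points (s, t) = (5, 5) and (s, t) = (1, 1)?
At (5, 5): LHS = 0, RHS = 0 → equal
At (1, 1): LHS = 0, RHS = 0 → equal

So the claim does hold at both of these boundary points, even though it is not an identity.

Answer: Yes, holds at both test points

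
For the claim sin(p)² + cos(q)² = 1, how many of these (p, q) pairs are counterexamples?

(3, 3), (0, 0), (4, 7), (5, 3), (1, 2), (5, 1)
Testing each pair:
(3, 3): LHS = sin(3)² + cos(3)² = 1, RHS = 1 → satisfies claim
(0, 0): LHS = 1, RHS = 1 → satisfies claim
(4, 7): LHS = cos(7)² + sin(4)² ≈ 1.141, RHS = 1 → counterexample
(5, 3): LHS = sin(5)² + cos(3)² ≈ 1.9, RHS = 1 → counterexample
(1, 2): LHS = cos(2)² + sin(1)² ≈ 0.8813, RHS = 1 → counterexample
(5, 1): LHS = cos(1)² + sin(5)² ≈ 1.211, RHS = 1 → counterexample

That makes 4 counterexamples.

Answer: 4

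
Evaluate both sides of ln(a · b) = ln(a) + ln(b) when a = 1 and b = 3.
LHS = ln(1 · 3) = ln(3) ≈ 1.099
RHS = ln(1) + ln(3) = ln(3) ≈ 1.099

LHS = RHS: the two sides agree.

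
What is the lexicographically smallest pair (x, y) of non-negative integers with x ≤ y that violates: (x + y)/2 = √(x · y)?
(x, y) = (0, 1)

Substituting (0, 1) into the claim:
LHS = (0 + 1)/2 = 1/2
RHS = √(0 · 1) = 0

Since LHS ≠ RHS, this pair disproves the claim, and no lexicographically smaller pair (x ≤ y, non-negative integers) does.

For instance (1, 6) is also a counterexample (LHS = 7/2, RHS = √(6) ≈ 2.449), but it's lexicographically larger.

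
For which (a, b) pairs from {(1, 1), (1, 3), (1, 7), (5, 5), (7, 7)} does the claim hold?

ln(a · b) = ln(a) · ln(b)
(1, 1)

Testing each pair:
(1, 1): LHS = 0, RHS = 0 → holds
(1, 3): LHS = ln(3) ≈ 1.099, RHS = 0 → fails
(1, 7): LHS = ln(7) ≈ 1.946, RHS = 0 → fails
(5, 5): LHS = ln(25) ≈ 3.219, RHS = ln(5)² ≈ 2.59 → fails
(7, 7): LHS = ln(49) ≈ 3.892, RHS = ln(7)² ≈ 3.787 → fails

1 of 5 pairs satisfies the claim.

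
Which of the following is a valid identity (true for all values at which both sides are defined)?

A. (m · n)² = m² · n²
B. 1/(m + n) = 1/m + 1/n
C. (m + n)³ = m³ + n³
A

A: holds — e.g. at (3, 7), both sides equal 441.
B: fails at (6, 7) — LHS = 1/13, RHS = 13/42.
C: fails at (5, 5) — LHS = 1000, RHS = 250.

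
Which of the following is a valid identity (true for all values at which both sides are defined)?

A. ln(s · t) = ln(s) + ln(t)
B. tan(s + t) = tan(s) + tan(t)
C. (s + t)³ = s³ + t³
A

A: holds — e.g. at (5, 8), both sides equal ln(40) ≈ 3.689.
B: fails at (4, 4) — LHS = tan(8) ≈ -6.8, RHS = 2·tan(4) ≈ 2.316.
C: fails at (1, 5) — LHS = 216, RHS = 126.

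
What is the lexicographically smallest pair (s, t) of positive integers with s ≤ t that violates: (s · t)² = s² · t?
At (1, 1): both sides equal 1, so it holds there.

Substituting (1, 2) into the claim:
LHS = (1 · 2)² = 4
RHS = 1² · 2 = 2

Since LHS ≠ RHS, this pair disproves the claim, and no lexicographically smaller pair (s ≤ t, positive integers) does.

For instance (3, 8) is also a counterexample (LHS = 576, RHS = 72), but it's lexicographically larger.

Answer: (s, t) = (1, 2)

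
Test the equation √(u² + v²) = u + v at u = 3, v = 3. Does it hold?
Substituting u = 3, v = 3:

LHS = √(3² + 3²) = 3·√(2) ≈ 4.243
RHS = 3 + 3 = 6

LHS ≠ RHS, so the equation does not hold at this point.

Answer: Fails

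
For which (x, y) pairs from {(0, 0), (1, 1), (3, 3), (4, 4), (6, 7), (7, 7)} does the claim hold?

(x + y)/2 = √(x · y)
Testing each pair:
(0, 0): LHS = 0, RHS = 0 → holds
(1, 1): LHS = 1, RHS = 1 → holds
(3, 3): LHS = 3, RHS = 3 → holds
(4, 4): LHS = 4, RHS = 4 → holds
(6, 7): LHS = 13/2, RHS = √(42) ≈ 6.481 → fails
(7, 7): LHS = 7, RHS = 7 → holds

5 of 6 pairs satisfy the claim.

Answer: (0, 0), (1, 1), (3, 3), (4, 4), (7, 7)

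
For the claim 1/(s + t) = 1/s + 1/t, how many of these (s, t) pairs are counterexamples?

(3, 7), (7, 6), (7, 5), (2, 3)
4

Testing each pair:
(3, 7): LHS = 1/10, RHS = 10/21 → counterexample
(7, 6): LHS = 1/13, RHS = 13/42 → counterexample
(7, 5): LHS = 1/12, RHS = 12/35 → counterexample
(2, 3): LHS = 1/5, RHS = 5/6 → counterexample

That makes 4 counterexamples.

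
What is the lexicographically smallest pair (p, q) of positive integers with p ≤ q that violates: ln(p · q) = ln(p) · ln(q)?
(p, q) = (1, 2)

Substituting (1, 2) into the claim:
LHS = ln(1 · 2) = ln(2) ≈ 0.6931
RHS = ln(1) · ln(2) = 0

Since LHS ≠ RHS, this pair disproves the claim, and no lexicographically smaller pair (p ≤ q, positive integers) does.

For instance (1, 6) is also a counterexample (LHS = ln(6) ≈ 1.792, RHS = 0), but it's lexicographically larger.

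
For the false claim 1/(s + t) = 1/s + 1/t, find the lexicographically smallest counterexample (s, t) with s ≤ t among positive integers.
(s, t) = (1, 1)

Substituting (1, 1) into the claim:
LHS = 1/(1 + 1) = 1/2
RHS = 1/1 + 1/1 = 2

Since LHS ≠ RHS, this pair disproves the claim, and no lexicographically smaller pair (s ≤ t, positive integers) does.

For instance (7, 7) is also a counterexample (LHS = 1/14, RHS = 2/7), but it's lexicographically larger.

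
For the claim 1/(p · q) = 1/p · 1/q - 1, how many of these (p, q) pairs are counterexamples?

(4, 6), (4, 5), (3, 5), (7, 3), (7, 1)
Testing each pair:
(4, 6): LHS = 1/24, RHS = -23/24 → counterexample
(4, 5): LHS = 1/20, RHS = -19/20 → counterexample
(3, 5): LHS = 1/15, RHS = -14/15 → counterexample
(7, 3): LHS = 1/21, RHS = -20/21 → counterexample
(7, 1): LHS = 1/7, RHS = -6/7 → counterexample

That makes 5 counterexamples.

Answer: 5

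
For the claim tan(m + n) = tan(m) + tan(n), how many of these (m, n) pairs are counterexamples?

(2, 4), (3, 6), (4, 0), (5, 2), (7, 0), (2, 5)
Testing each pair:
(2, 4): LHS = tan(6) ≈ -0.291, RHS = tan(2) + tan(4) ≈ -1.027 → counterexample
(3, 6): LHS = tan(9) ≈ -0.4523, RHS = tan(6) + tan(3) ≈ -0.4336 → counterexample
(4, 0): LHS = tan(4) ≈ 1.158, RHS = tan(4) ≈ 1.158 → satisfies claim
(5, 2): LHS = tan(7) ≈ 0.8714, RHS = tan(5) + tan(2) ≈ -5.566 → counterexample
(7, 0): LHS = tan(7) ≈ 0.8714, RHS = tan(7) ≈ 0.8714 → satisfies claim
(2, 5): LHS = tan(7) ≈ 0.8714, RHS = tan(5) + tan(2) ≈ -5.566 → counterexample

That makes 4 counterexamples.

Answer: 4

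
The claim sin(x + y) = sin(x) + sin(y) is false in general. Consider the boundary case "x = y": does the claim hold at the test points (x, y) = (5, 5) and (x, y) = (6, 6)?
No, fails at both test points

At (5, 5): LHS = sin(10) ≈ -0.544 ≠ RHS = 2·sin(5) ≈ -1.918
At (6, 6): LHS = sin(12) ≈ -0.5366 ≠ RHS = 2·sin(6) ≈ -0.5588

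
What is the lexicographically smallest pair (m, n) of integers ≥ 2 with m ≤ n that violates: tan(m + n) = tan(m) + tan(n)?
(m, n) = (2, 2)

Substituting (2, 2) into the claim:
LHS = tan(2 + 2) = tan(4) ≈ 1.158
RHS = tan(2) + tan(2) = 2·tan(2) ≈ -4.37

Since LHS ≠ RHS, this pair disproves the claim, and no lexicographically smaller pair (m ≤ n, integers ≥ 2) does.

For instance (3, 6) is also a counterexample (LHS = tan(9) ≈ -0.4523, RHS = tan(6) + tan(3) ≈ -0.4336), but it's lexicographically larger.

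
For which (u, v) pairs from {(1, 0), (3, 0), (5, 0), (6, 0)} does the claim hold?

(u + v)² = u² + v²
All pairs

Testing each pair:
(1, 0): LHS = 1, RHS = 1 → holds
(3, 0): LHS = 9, RHS = 9 → holds
(5, 0): LHS = 25, RHS = 25 → holds
(6, 0): LHS = 36, RHS = 36 → holds

Every pair satisfies the claim.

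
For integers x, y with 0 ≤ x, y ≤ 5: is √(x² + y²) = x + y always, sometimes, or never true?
Sometimes true

It holds at (x, y) = (0, 5) (both sides equal 5), but fails at (x, y) = (5, 2) (LHS = √(29) ≈ 5.385, RHS = 7).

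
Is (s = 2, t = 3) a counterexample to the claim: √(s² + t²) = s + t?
Yes

Substituting s = 2, t = 3:
LHS = √(2² + 3²) = √(13) ≈ 3.606
RHS = 2 + 3 = 5

Since LHS ≠ RHS, this pair disproves the claim.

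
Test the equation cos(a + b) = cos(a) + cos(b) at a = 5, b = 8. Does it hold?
Fails

Substituting a = 5, b = 8:

LHS = cos(5 + 8) = cos(13) ≈ 0.9074
RHS = cos(5) + cos(8) ≈ 0.1382

LHS ≠ RHS, so the equation does not hold at this point.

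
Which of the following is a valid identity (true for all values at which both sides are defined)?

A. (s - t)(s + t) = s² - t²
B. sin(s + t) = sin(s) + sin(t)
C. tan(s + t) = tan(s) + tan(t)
A

A: holds — e.g. at (3, 3), both sides equal 0.
B: fails at (3, 4) — LHS = sin(7) ≈ 0.657, RHS = sin(4) + sin(3) ≈ -0.6157.
C: fails at (3, 7) — LHS = tan(10) ≈ 0.6484, RHS = tan(3) + tan(7) ≈ 0.7289.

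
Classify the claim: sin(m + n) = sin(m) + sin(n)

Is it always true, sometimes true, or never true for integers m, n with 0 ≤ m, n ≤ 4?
Sometimes true

It holds at (m, n) = (1, 0) (both sides equal sin(1) ≈ 0.8415), but fails at (m, n) = (2, 1) (LHS = sin(3) ≈ 0.1411, RHS = sin(1) + sin(2) ≈ 1.751).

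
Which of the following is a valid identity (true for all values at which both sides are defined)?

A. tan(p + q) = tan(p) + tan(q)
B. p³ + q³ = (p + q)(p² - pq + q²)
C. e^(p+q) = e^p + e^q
B

A: fails at (2, 4) — LHS = tan(6) ≈ -0.291, RHS = tan(2) + tan(4) ≈ -1.027.
B: holds — e.g. at (1, 4), both sides equal 65.
C: fails at (5, 5) — LHS = e^10 ≈ 22026.5, RHS = 2·e^5 ≈ 296.8.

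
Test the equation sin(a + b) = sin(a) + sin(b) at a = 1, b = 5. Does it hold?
Fails

Substituting a = 1, b = 5:

LHS = sin(1 + 5) = sin(6) ≈ -0.2794
RHS = sin(1) + sin(5) ≈ -0.1175

LHS ≠ RHS, so the equation does not hold at this point.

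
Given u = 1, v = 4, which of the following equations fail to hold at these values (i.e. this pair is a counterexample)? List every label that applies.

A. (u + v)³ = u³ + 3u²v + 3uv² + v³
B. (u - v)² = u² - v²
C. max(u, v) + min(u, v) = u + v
B

Evaluating each claim at the given values:
A. LHS = 125, RHS = 125 → holds here (LHS = RHS)
B. LHS = 9, RHS = -15 → fails here (LHS ≠ RHS)
C. LHS = 5, RHS = 5 → holds here (LHS = RHS)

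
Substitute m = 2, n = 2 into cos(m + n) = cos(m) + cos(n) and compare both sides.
LHS = cos(2 + 2) = cos(4) ≈ -0.6536
RHS = cos(2) + cos(2) = 2·cos(2) ≈ -0.8323

LHS ≠ RHS (they differ by about 0.1787), so the equation does not hold here.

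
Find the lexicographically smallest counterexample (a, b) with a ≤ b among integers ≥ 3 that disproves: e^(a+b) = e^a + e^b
Substituting (3, 3) into the claim:
LHS = e^(3+3) = e^6 ≈ 403.4
RHS = e^3 + e^3 = 2·e^3 ≈ 40.17

Since LHS ≠ RHS, this pair disproves the claim, and no lexicographically smaller pair (a ≤ b, integers ≥ 3) does.

For instance (5, 8) is also a counterexample (LHS = e^13 ≈ 442413.4, RHS = e^5 + e^8 ≈ 3129), but it's lexicographically larger.

Answer: (a, b) = (3, 3)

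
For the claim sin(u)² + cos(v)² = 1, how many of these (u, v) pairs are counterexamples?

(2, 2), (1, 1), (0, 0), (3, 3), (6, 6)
Testing each pair:
(2, 2): LHS = cos(2)² + sin(2)² = 1, RHS = 1 → satisfies claim
(1, 1): LHS = cos(1)² + sin(1)² = 1, RHS = 1 → satisfies claim
(0, 0): LHS = 1, RHS = 1 → satisfies claim
(3, 3): LHS = sin(3)² + cos(3)² = 1, RHS = 1 → satisfies claim
(6, 6): LHS = sin(6)² + cos(6)² = 1, RHS = 1 → satisfies claim

That makes 0 counterexamples.

Answer: 0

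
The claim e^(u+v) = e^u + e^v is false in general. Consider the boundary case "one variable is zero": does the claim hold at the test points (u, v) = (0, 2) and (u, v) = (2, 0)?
At (0, 2): LHS = e^2 ≈ 7.389 ≠ RHS = 1 + e^2 ≈ 8.389
At (2, 0): LHS = e^2 ≈ 7.389 ≠ RHS = 1 + e^2 ≈ 8.389

Answer: No, fails at both test points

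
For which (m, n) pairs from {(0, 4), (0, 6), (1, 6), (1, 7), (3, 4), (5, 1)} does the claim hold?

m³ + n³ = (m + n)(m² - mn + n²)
All pairs

Testing each pair:
(0, 4): LHS = 64, RHS = 64 → holds
(0, 6): LHS = 216, RHS = 216 → holds
(1, 6): LHS = 217, RHS = 217 → holds
(1, 7): LHS = 344, RHS = 344 → holds
(3, 4): LHS = 91, RHS = 91 → holds
(5, 1): LHS = 126, RHS = 126 → holds

Every pair satisfies the claim.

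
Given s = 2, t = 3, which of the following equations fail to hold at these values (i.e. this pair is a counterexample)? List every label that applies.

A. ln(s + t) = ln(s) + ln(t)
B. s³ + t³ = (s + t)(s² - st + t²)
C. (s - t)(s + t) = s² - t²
Evaluating each claim at the given values:
A. LHS = ln(5) ≈ 1.609, RHS = ln(2) + ln(3) ≈ 1.792 → fails here (LHS ≠ RHS)
B. LHS = 35, RHS = 35 → holds here (LHS = RHS)
C. LHS = -5, RHS = -5 → holds here (LHS = RHS)

Answer: A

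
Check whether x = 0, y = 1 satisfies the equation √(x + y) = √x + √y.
Substituting x = 0, y = 1:

LHS = √(0 + 1) = 1
RHS = √0 + √1 = 1

LHS = RHS, so the equation holds at this point.

Answer: Holds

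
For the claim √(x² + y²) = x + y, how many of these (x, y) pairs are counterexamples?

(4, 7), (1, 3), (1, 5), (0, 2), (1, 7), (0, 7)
Testing each pair:
(4, 7): LHS = √(65) ≈ 8.062, RHS = 11 → counterexample
(1, 3): LHS = √(10) ≈ 3.162, RHS = 4 → counterexample
(1, 5): LHS = √(26) ≈ 5.099, RHS = 6 → counterexample
(0, 2): LHS = 2, RHS = 2 → satisfies claim
(1, 7): LHS = 5·√(2) ≈ 7.071, RHS = 8 → counterexample
(0, 7): LHS = 7, RHS = 7 → satisfies claim

That makes 4 counterexamples.

Answer: 4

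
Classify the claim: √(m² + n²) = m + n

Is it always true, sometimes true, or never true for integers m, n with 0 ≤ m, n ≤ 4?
Sometimes true

It holds at (m, n) = (0, 0) (both sides equal 0), but fails at (m, n) = (1, 3) (LHS = √(10) ≈ 3.162, RHS = 4).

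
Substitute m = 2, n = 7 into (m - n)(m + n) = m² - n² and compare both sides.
LHS = (2 - 7)(2 + 7) = -45
RHS = 2² - 7² = -45

LHS = RHS: the two sides agree.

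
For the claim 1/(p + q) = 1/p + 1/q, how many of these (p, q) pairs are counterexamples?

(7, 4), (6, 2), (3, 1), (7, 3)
4

Testing each pair:
(7, 4): LHS = 1/11, RHS = 11/28 → counterexample
(6, 2): LHS = 1/8, RHS = 2/3 → counterexample
(3, 1): LHS = 1/4, RHS = 4/3 → counterexample
(7, 3): LHS = 1/10, RHS = 10/21 → counterexample

That makes 4 counterexamples.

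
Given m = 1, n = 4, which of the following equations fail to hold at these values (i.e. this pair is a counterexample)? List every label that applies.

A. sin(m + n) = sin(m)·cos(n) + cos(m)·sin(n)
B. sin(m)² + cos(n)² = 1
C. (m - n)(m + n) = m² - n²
B

Evaluating each claim at the given values:
A. LHS = sin(5) ≈ -0.9589, RHS = sin(1)·cos(4) + sin(4)·cos(1) ≈ -0.9589 → holds here (LHS = RHS)
B. LHS = cos(4)² + sin(1)² ≈ 1.135, RHS = 1 → fails here (LHS ≠ RHS)
C. LHS = -15, RHS = -15 → holds here (LHS = RHS)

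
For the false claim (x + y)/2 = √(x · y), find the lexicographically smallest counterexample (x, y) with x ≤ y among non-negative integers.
(x, y) = (0, 1)

At (0, 0): both sides equal 0, so it holds there.

Substituting (0, 1) into the claim:
LHS = (0 + 1)/2 = 1/2
RHS = √(0 · 1) = 0

Since LHS ≠ RHS, this pair disproves the claim, and no lexicographically smaller pair (x ≤ y, non-negative integers) does.

For instance (1, 2) is also a counterexample (LHS = 3/2, RHS = √(2) ≈ 1.414), but it's lexicographically larger.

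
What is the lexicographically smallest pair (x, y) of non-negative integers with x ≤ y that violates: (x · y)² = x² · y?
At (0, 4): both sides equal 0, so it holds there.

Substituting (1, 2) into the claim:
LHS = (1 · 2)² = 4
RHS = 1² · 2 = 2

Since LHS ≠ RHS, this pair disproves the claim, and no lexicographically smaller pair (x ≤ y, non-negative integers) does.

For instance (2, 3) is also a counterexample (LHS = 36, RHS = 12), but it's lexicographically larger.

Answer: (x, y) = (1, 2)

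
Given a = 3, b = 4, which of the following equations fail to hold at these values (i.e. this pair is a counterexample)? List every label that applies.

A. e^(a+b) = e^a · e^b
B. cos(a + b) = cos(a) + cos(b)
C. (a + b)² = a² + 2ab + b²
B

Evaluating each claim at the given values:
A. LHS = e^7 ≈ 1097, RHS = e^7 ≈ 1097 → holds here (LHS = RHS)
B. LHS = cos(7) ≈ 0.7539, RHS = cos(3) + cos(4) ≈ -1.644 → fails here (LHS ≠ RHS)
C. LHS = 49, RHS = 49 → holds here (LHS = RHS)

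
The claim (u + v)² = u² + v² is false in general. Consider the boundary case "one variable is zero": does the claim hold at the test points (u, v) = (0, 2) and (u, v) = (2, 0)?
Yes, holds at both test points

At (0, 2): LHS = 4, RHS = 4 → equal
At (2, 0): LHS = 4, RHS = 4 → equal

So the claim does hold at both of these boundary points, even though it is not an identity.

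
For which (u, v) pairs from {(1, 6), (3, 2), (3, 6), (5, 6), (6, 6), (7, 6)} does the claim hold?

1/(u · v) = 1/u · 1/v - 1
Testing each pair:
(1, 6): LHS = 1/6, RHS = -5/6 → fails
(3, 2): LHS = 1/6, RHS = -5/6 → fails
(3, 6): LHS = 1/18, RHS = -17/18 → fails
(5, 6): LHS = 1/30, RHS = -29/30 → fails
(6, 6): LHS = 1/36, RHS = -35/36 → fails
(7, 6): LHS = 1/42, RHS = -41/42 → fails

No pair satisfies the claim.

Answer: None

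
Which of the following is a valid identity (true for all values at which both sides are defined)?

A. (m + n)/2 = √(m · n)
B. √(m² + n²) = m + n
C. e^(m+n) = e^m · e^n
C

A: fails at (3, 7) — LHS = 5, RHS = √(21) ≈ 4.583.
B: fails at (5, 5) — LHS = 5·√(2) ≈ 7.071, RHS = 10.
C: holds — e.g. at (2, 2), both sides equal e^4 ≈ 54.6.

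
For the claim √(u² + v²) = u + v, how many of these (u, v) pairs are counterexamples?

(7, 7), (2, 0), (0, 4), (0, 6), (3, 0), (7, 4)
Testing each pair:
(7, 7): LHS = 7·√(2) ≈ 9.899, RHS = 14 → counterexample
(2, 0): LHS = 2, RHS = 2 → satisfies claim
(0, 4): LHS = 4, RHS = 4 → satisfies claim
(0, 6): LHS = 6, RHS = 6 → satisfies claim
(3, 0): LHS = 3, RHS = 3 → satisfies claim
(7, 4): LHS = √(65) ≈ 8.062, RHS = 11 → counterexample

That makes 2 counterexamples.

Answer: 2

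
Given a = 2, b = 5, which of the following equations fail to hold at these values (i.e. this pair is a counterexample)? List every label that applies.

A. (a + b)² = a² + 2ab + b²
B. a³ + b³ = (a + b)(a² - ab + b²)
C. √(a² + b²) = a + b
C

Evaluating each claim at the given values:
A. LHS = 49, RHS = 49 → holds here (LHS = RHS)
B. LHS = 133, RHS = 133 → holds here (LHS = RHS)
C. LHS = √(29) ≈ 5.385, RHS = 7 → fails here (LHS ≠ RHS)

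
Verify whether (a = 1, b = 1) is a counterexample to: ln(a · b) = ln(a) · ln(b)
No

Substituting a = 1, b = 1:
LHS = ln(1 · 1) = 0
RHS = ln(1) · ln(1) = 0

The sides agree, so this pair does not disprove the claim.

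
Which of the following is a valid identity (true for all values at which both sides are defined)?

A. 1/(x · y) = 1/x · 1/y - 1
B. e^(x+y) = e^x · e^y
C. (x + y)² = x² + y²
A: fails at (3, 7) — LHS = 1/21, RHS = -20/21.
B: holds — e.g. at (4, 4), both sides equal e^8 ≈ 2981.
C: fails at (1, 1) — LHS = 4, RHS = 2.

Answer: B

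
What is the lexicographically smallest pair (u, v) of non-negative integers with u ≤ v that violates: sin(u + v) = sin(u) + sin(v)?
Substituting (1, 1) into the claim:
LHS = sin(1 + 1) = sin(2) ≈ 0.9093
RHS = sin(1) + sin(1) = 2·sin(1) ≈ 1.683

Since LHS ≠ RHS, this pair disproves the claim, and no lexicographically smaller pair (u ≤ v, non-negative integers) does.

For instance (4, 5) is also a counterexample (LHS = sin(9) ≈ 0.4121, RHS = sin(5) + sin(4) ≈ -1.716), but it's lexicographically larger.

Answer: (u, v) = (1, 1)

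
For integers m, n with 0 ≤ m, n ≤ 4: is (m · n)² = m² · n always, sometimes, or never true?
It holds at (m, n) = (0, 1) (both sides equal 0), but fails at (m, n) = (4, 3) (LHS = 144, RHS = 48).

Answer: Sometimes true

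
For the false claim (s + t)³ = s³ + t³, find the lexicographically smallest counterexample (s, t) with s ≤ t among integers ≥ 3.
(s, t) = (3, 3)

Substituting (3, 3) into the claim:
LHS = (3 + 3)³ = 216
RHS = 3³ + 3³ = 54

Since LHS ≠ RHS, this pair disproves the claim, and no lexicographically smaller pair (s ≤ t, integers ≥ 3) does.

For instance (5, 8) is also a counterexample (LHS = 2197, RHS = 637), but it's lexicographically larger.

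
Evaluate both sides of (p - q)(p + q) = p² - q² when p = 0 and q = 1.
LHS = (0 - 1)(0 + 1) = -1
RHS = 0² - 1² = -1

LHS = RHS: the two sides agree.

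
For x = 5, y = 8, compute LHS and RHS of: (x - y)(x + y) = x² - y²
LHS = (5 - 8)(5 + 8) = -39
RHS = 5² - 8² = -39

LHS = RHS: the two sides agree.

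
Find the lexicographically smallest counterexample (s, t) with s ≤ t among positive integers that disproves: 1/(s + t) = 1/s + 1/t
(s, t) = (1, 1)

Substituting (1, 1) into the claim:
LHS = 1/(1 + 1) = 1/2
RHS = 1/1 + 1/1 = 2

Since LHS ≠ RHS, this pair disproves the claim, and no lexicographically smaller pair (s ≤ t, positive integers) does.

For instance (8, 8) is also a counterexample (LHS = 1/16, RHS = 1/4), but it's lexicographically larger.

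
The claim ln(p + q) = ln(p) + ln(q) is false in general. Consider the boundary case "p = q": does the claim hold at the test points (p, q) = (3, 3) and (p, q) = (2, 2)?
Only at (2, 2)

At (3, 3): LHS = ln(6) ≈ 1.792 ≠ RHS = 2·ln(3) ≈ 2.197
At (2, 2): LHS = ln(4) ≈ 1.386, RHS = 2·ln(2) ≈ 1.386 → equal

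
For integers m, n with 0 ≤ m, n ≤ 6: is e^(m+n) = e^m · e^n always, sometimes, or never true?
The identity holds for every pair in the range. For instance at (m, n) = (1, 5): both sides equal e^6 ≈ 403.4.

Answer: Always true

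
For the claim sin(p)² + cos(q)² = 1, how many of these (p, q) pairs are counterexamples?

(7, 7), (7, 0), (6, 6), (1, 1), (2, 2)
Testing each pair:
(7, 7): LHS = sin(7)² + cos(7)² = 1, RHS = 1 → satisfies claim
(7, 0): LHS = sin(7)² + 1 ≈ 1.432, RHS = 1 → counterexample
(6, 6): LHS = sin(6)² + cos(6)² = 1, RHS = 1 → satisfies claim
(1, 1): LHS = cos(1)² + sin(1)² = 1, RHS = 1 → satisfies claim
(2, 2): LHS = cos(2)² + sin(2)² = 1, RHS = 1 → satisfies claim

That makes 1 counterexample.

Answer: 1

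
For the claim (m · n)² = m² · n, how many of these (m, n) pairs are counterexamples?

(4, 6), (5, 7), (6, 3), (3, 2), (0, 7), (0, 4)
Testing each pair:
(4, 6): LHS = 576, RHS = 96 → counterexample
(5, 7): LHS = 1225, RHS = 175 → counterexample
(6, 3): LHS = 324, RHS = 108 → counterexample
(3, 2): LHS = 36, RHS = 18 → counterexample
(0, 7): LHS = 0, RHS = 0 → satisfies claim
(0, 4): LHS = 0, RHS = 0 → satisfies claim

That makes 4 counterexamples.

Answer: 4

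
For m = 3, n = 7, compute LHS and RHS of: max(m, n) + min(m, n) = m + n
LHS = max(3, 7) + min(3, 7) = 10
RHS = 3 + 7 = 10

LHS = RHS: the two sides agree.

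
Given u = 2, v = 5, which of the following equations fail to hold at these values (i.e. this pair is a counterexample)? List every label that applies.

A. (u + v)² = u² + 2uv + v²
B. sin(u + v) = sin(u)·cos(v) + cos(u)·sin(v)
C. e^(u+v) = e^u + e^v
C

Evaluating each claim at the given values:
A. LHS = 49, RHS = 49 → holds here (LHS = RHS)
B. LHS = sin(7) ≈ 0.657, RHS = sin(2)·cos(5) + sin(5)·cos(2) ≈ 0.657 → holds here (LHS = RHS)
C. LHS = e^7 ≈ 1097, RHS = e^2 + e^5 ≈ 155.8 → fails here (LHS ≠ RHS)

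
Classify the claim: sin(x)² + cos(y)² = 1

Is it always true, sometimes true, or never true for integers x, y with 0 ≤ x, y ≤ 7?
Sometimes true

It holds at (x, y) = (5, 5) (both sides equal 1), but fails at (x, y) = (1, 6) (LHS = sin(1)² + cos(6)² ≈ 1.63, RHS = 1).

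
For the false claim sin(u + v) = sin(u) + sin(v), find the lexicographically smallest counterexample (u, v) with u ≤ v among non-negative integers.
Substituting (1, 1) into the claim:
LHS = sin(1 + 1) = sin(2) ≈ 0.9093
RHS = sin(1) + sin(1) = 2·sin(1) ≈ 1.683

Since LHS ≠ RHS, this pair disproves the claim, and no lexicographically smaller pair (u ≤ v, non-negative integers) does.

For instance (5, 7) is also a counterexample (LHS = sin(12) ≈ -0.5366, RHS = sin(5) + sin(7) ≈ -0.3019), but it's lexicographically larger.

Answer: (u, v) = (1, 1)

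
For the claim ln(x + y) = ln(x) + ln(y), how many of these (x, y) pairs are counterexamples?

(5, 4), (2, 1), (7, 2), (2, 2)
3

Testing each pair:
(5, 4): LHS = ln(9) ≈ 2.197, RHS = ln(4) + ln(5) ≈ 2.996 → counterexample
(2, 1): LHS = ln(3) ≈ 1.099, RHS = ln(2) ≈ 0.6931 → counterexample
(7, 2): LHS = ln(9) ≈ 2.197, RHS = ln(2) + ln(7) ≈ 2.639 → counterexample
(2, 2): LHS = ln(4) ≈ 1.386, RHS = 2·ln(2) ≈ 1.386 → satisfies claim

That makes 3 counterexamples.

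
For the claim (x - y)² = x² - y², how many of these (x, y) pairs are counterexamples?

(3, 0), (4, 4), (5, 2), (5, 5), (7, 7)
Testing each pair:
(3, 0): LHS = 9, RHS = 9 → satisfies claim
(4, 4): LHS = 0, RHS = 0 → satisfies claim
(5, 2): LHS = 9, RHS = 21 → counterexample
(5, 5): LHS = 0, RHS = 0 → satisfies claim
(7, 7): LHS = 0, RHS = 0 → satisfies claim

That makes 1 counterexample.

Answer: 1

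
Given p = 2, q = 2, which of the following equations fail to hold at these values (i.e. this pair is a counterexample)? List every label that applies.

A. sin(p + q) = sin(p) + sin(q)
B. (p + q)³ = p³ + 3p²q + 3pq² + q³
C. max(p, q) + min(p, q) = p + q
Evaluating each claim at the given values:
A. LHS = sin(4) ≈ -0.7568, RHS = 2·sin(2) ≈ 1.819 → fails here (LHS ≠ RHS)
B. LHS = 64, RHS = 64 → holds here (LHS = RHS)
C. LHS = 4, RHS = 4 → holds here (LHS = RHS)

Answer: A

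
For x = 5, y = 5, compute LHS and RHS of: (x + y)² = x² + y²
LHS = (5 + 5)² = 100
RHS = 5² + 5² = 50

LHS ≠ RHS, so the equation does not hold here.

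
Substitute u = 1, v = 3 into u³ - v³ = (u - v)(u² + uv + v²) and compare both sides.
LHS = 1³ - 3³ = -26
RHS = (1 - 3)(1² + 1·3 + 3²) = -26

LHS = RHS: the two sides agree.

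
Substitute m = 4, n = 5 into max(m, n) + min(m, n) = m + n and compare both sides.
LHS = max(4, 5) + min(4, 5) = 9
RHS = 4 + 5 = 9

LHS = RHS: the two sides agree.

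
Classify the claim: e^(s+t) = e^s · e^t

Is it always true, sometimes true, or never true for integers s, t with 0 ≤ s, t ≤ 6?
Always true

The identity holds for every pair in the range. For instance at (s, t) = (3, 5): both sides equal e^8 ≈ 2981.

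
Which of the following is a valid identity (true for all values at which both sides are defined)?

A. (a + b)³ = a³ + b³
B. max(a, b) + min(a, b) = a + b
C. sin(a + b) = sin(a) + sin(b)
A: fails at (2, 2) — LHS = 64, RHS = 16.
B: holds — e.g. at (1, 3), both sides equal 4.
C: fails at (3, 4) — LHS = sin(7) ≈ 0.657, RHS = sin(4) + sin(3) ≈ -0.6157.

Answer: B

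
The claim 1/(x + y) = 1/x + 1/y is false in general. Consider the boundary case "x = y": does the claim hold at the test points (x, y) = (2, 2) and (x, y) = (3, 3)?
No, fails at both test points

At (2, 2): LHS = 1/4 ≠ RHS = 1
At (3, 3): LHS = 1/6 ≠ RHS = 2/3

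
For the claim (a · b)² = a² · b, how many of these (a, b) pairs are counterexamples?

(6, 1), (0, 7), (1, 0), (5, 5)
1

Testing each pair:
(6, 1): LHS = 36, RHS = 36 → satisfies claim
(0, 7): LHS = 0, RHS = 0 → satisfies claim
(1, 0): LHS = 0, RHS = 0 → satisfies claim
(5, 5): LHS = 625, RHS = 125 → counterexample

That makes 1 counterexample.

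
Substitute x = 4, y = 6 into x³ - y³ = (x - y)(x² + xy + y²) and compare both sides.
LHS = 4³ - 6³ = -152
RHS = (4 - 6)(4² + 4·6 + 6²) = -152

LHS = RHS: the two sides agree.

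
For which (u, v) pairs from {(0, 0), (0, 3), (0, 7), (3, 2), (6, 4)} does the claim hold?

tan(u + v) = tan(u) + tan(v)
(0, 0), (0, 3), (0, 7)

Testing each pair:
(0, 0): LHS = 0, RHS = 0 → holds
(0, 3): LHS = tan(3) ≈ -0.1425, RHS = tan(3) ≈ -0.1425 → holds
(0, 7): LHS = tan(7) ≈ 0.8714, RHS = tan(7) ≈ 0.8714 → holds
(3, 2): LHS = tan(5) ≈ -3.381, RHS = tan(2) + tan(3) ≈ -2.328 → fails
(6, 4): LHS = tan(10) ≈ 0.6484, RHS = tan(6) + tan(4) ≈ 0.8668 → fails

3 of 5 pairs satisfy the claim.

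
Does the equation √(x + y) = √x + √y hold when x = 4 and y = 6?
Substituting x = 4, y = 6:

LHS = √(4 + 6) = √(10) ≈ 3.162
RHS = √4 + √6 = 2 + √(6) ≈ 4.449

LHS ≠ RHS, so the equation does not hold at this point.

Answer: Fails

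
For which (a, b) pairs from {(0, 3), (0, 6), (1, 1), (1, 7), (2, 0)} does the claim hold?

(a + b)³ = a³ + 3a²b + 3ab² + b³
Testing each pair:
(0, 3): LHS = 27, RHS = 27 → holds
(0, 6): LHS = 216, RHS = 216 → holds
(1, 1): LHS = 8, RHS = 8 → holds
(1, 7): LHS = 512, RHS = 512 → holds
(2, 0): LHS = 8, RHS = 8 → holds

Every pair satisfies the claim.

Answer: All pairs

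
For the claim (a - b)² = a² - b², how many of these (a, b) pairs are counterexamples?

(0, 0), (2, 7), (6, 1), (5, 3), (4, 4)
Testing each pair:
(0, 0): LHS = 0, RHS = 0 → satisfies claim
(2, 7): LHS = 25, RHS = -45 → counterexample
(6, 1): LHS = 25, RHS = 35 → counterexample
(5, 3): LHS = 4, RHS = 16 → counterexample
(4, 4): LHS = 0, RHS = 0 → satisfies claim

That makes 3 counterexamples.

Answer: 3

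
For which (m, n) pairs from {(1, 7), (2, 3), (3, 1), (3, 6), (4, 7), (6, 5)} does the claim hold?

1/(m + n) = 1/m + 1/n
None

Testing each pair:
(1, 7): LHS = 1/8, RHS = 8/7 → fails
(2, 3): LHS = 1/5, RHS = 5/6 → fails
(3, 1): LHS = 1/4, RHS = 4/3 → fails
(3, 6): LHS = 1/9, RHS = 1/2 → fails
(4, 7): LHS = 1/11, RHS = 11/28 → fails
(6, 5): LHS = 1/11, RHS = 11/30 → fails

No pair satisfies the claim.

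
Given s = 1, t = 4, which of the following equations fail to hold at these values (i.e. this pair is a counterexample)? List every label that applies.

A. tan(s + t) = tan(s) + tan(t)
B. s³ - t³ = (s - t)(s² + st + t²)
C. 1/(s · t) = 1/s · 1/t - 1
A, C

Evaluating each claim at the given values:
A. LHS = tan(5) ≈ -3.381, RHS = tan(4) + tan(1) ≈ 2.715 → fails here (LHS ≠ RHS)
B. LHS = -63, RHS = -63 → holds here (LHS = RHS)
C. LHS = 1/4, RHS = -3/4 → fails here (LHS ≠ RHS)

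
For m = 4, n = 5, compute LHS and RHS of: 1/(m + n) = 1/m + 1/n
LHS = 1/(4 + 5) = 1/9
RHS = 1/4 + 1/5 = 9/20

LHS ≠ RHS, so the equation does not hold here.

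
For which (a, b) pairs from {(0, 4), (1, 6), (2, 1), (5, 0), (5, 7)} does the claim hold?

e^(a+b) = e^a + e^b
Testing each pair:
(0, 4): LHS = e^4 ≈ 54.6, RHS = 1 + e^4 ≈ 55.6 → fails
(1, 6): LHS = e^7 ≈ 1097, RHS = e + e^6 ≈ 406.1 → fails
(2, 1): LHS = e^3 ≈ 20.09, RHS = e + e^2 ≈ 10.11 → fails
(5, 0): LHS = e^5 ≈ 148.4, RHS = 1 + e^5 ≈ 149.4 → fails
(5, 7): LHS = e^12 ≈ 162754.8, RHS = e^5 + e^7 ≈ 1245 → fails

No pair satisfies the claim.

Answer: None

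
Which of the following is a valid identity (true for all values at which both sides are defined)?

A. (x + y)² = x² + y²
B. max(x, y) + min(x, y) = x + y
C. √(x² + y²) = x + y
A: fails at (3, 4) — LHS = 49, RHS = 25.
B: holds — e.g. at (6, 7), both sides equal 13.
C: fails at (1, 3) — LHS = √(10) ≈ 3.162, RHS = 4.

Answer: B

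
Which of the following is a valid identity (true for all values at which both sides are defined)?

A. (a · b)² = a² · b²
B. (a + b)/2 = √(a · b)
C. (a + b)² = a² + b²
A

A: holds — e.g. at (4, 6), both sides equal 576.
B: fails at (2, 5) — LHS = 7/2, RHS = √(10) ≈ 3.162.
C: fails at (2, 2) — LHS = 16, RHS = 8.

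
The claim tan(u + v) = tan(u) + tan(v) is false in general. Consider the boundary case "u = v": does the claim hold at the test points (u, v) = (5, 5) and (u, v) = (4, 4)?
At (5, 5): LHS = tan(10) ≈ 0.6484 ≠ RHS = 2·tan(5) ≈ -6.761
At (4, 4): LHS = tan(8) ≈ -6.8 ≠ RHS = 2·tan(4) ≈ 2.316

Answer: No, fails at both test points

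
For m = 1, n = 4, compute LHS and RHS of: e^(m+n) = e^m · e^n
LHS = e^(1+4) = e^5 ≈ 148.4
RHS = e^1 · e^4 = e^5 ≈ 148.4

LHS = RHS: the two sides agree.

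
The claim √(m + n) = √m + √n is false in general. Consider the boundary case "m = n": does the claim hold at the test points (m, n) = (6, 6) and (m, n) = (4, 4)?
At (6, 6): LHS = 2·√(3) ≈ 3.464 ≠ RHS = 2·√(6) ≈ 4.899
At (4, 4): LHS = 2·√(2) ≈ 2.828 ≠ RHS = 4

Answer: No, fails at both test points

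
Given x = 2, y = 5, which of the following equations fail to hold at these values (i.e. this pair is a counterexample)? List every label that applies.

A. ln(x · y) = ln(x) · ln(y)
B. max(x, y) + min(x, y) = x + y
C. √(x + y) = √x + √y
Evaluating each claim at the given values:
A. LHS = ln(10) ≈ 2.303, RHS = ln(2)·ln(5) ≈ 1.116 → fails here (LHS ≠ RHS)
B. LHS = 7, RHS = 7 → holds here (LHS = RHS)
C. LHS = √(7) ≈ 2.646, RHS = √(2) + √(5) ≈ 3.65 → fails here (LHS ≠ RHS)

Answer: A, C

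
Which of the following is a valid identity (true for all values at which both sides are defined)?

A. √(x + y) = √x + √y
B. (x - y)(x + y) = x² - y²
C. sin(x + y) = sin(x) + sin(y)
B

A: fails at (3, 5) — LHS = 2·√(2) ≈ 2.828, RHS = √(3) + √(5) ≈ 3.968.
B: holds — e.g. at (1, 4), both sides equal -15.
C: fails at (3, 3) — LHS = sin(6) ≈ -0.2794, RHS = 2·sin(3) ≈ 0.2822.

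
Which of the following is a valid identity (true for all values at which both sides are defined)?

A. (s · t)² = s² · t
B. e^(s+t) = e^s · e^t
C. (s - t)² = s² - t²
A: fails at (1, 5) — LHS = 25, RHS = 5.
B: holds — e.g. at (1, 4), both sides equal e^5 ≈ 148.4.
C: fails at (6, 7) — LHS = 1, RHS = -13.

Answer: B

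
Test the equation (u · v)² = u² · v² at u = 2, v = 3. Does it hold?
Holds

Substituting u = 2, v = 3:

LHS = (2 · 3)² = 36
RHS = 2² · 3² = 36

LHS = RHS, so the equation holds at this point.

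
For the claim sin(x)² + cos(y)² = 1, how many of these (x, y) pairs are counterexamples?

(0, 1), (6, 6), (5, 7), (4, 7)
Testing each pair:
(0, 1): LHS = cos(1)² ≈ 0.2919, RHS = 1 → counterexample
(6, 6): LHS = sin(6)² + cos(6)² = 1, RHS = 1 → satisfies claim
(5, 7): LHS = cos(7)² + sin(5)² ≈ 1.488, RHS = 1 → counterexample
(4, 7): LHS = cos(7)² + sin(4)² ≈ 1.141, RHS = 1 → counterexample

That makes 3 counterexamples.

Answer: 3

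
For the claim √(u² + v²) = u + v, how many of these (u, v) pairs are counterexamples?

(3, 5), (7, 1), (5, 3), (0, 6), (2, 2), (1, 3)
Testing each pair:
(3, 5): LHS = √(34) ≈ 5.831, RHS = 8 → counterexample
(7, 1): LHS = 5·√(2) ≈ 7.071, RHS = 8 → counterexample
(5, 3): LHS = √(34) ≈ 5.831, RHS = 8 → counterexample
(0, 6): LHS = 6, RHS = 6 → satisfies claim
(2, 2): LHS = 2·√(2) ≈ 2.828, RHS = 4 → counterexample
(1, 3): LHS = √(10) ≈ 3.162, RHS = 4 → counterexample

That makes 5 counterexamples.

Answer: 5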